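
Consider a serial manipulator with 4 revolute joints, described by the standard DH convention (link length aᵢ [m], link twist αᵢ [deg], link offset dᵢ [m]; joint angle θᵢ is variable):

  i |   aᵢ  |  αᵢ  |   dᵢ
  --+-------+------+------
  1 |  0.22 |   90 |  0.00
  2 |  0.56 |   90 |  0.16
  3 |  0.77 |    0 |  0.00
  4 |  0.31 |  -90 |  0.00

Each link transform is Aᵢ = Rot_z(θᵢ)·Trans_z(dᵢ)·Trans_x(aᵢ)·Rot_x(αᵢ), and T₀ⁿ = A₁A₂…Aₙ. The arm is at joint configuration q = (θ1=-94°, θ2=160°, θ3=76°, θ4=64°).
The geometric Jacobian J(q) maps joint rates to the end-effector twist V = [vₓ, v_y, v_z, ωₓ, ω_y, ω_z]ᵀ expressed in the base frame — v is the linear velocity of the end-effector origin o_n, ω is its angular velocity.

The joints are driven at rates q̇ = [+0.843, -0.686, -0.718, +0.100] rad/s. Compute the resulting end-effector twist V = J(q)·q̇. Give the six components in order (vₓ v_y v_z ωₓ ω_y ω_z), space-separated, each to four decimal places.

-0.2602 -0.4151 0.5536 0.6991 0.1630 0.2623

o_n = [-1.0857, 0.3347, 0.1740]
J₁: ẑ×o_n = [-0.3347, -1.0857, 0.0000], ω = ẑ
J2: z=[-0.9976, 0.0698, 0.0000] o=[-0.0153, -0.2195, 0.0000] → [0.0121, 0.1736, -0.4781, -0.9976, 0.0698, 0.0000]
J3: z=[-0.0239, -0.3412, 0.9397] o=[-0.1382, 0.3166, 0.1915] → [-0.0110, -0.8907, -0.3237, -0.0239, -0.3412, 0.9397]
J4: z=[-0.0239, -0.3412, 0.9397] o=[-0.8713, 0.5434, 0.2552] → [0.2238, -0.2034, -0.0682, -0.0239, -0.3412, 0.9397]
V = J·q̇ = [-0.2602, -0.4151, 0.5536, 0.6991, 0.1630, 0.2623]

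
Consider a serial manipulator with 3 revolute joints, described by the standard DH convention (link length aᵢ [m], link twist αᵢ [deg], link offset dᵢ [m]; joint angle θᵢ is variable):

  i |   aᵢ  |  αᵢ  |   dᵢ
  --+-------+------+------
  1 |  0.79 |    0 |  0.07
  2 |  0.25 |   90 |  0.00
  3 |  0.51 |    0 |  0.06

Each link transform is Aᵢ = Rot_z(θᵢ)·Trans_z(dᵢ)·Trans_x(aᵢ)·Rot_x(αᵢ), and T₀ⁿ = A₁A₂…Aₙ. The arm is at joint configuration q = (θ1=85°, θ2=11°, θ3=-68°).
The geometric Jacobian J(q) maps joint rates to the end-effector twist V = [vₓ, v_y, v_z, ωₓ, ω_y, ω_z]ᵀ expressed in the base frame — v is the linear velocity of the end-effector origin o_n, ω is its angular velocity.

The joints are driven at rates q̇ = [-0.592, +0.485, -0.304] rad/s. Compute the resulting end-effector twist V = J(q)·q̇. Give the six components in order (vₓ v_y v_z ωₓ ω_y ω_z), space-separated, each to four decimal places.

o_n = [0.0824, 1.2319, -0.4029]
J₁: ẑ×o_n = [-1.2319, 0.0824, 0.0000], ω = ẑ
J2: z=[0.0000, 0.0000, 1.0000] o=[0.0689, 0.7870, 0.0700] → [-0.4449, 0.0136, 0.0000, 0.0000, 0.0000, 1.0000]
J3: z=[0.9945, 0.1045, 0.0000] o=[0.0427, 1.0356, 0.0700] → [-0.0494, 0.4703, 0.1910, 0.9945, 0.1045, 0.0000]
V = J·q̇ = [0.5285, -0.1852, -0.0581, -0.3023, -0.0318, -0.1070]

0.5285 -0.1852 -0.0581 -0.3023 -0.0318 -0.1070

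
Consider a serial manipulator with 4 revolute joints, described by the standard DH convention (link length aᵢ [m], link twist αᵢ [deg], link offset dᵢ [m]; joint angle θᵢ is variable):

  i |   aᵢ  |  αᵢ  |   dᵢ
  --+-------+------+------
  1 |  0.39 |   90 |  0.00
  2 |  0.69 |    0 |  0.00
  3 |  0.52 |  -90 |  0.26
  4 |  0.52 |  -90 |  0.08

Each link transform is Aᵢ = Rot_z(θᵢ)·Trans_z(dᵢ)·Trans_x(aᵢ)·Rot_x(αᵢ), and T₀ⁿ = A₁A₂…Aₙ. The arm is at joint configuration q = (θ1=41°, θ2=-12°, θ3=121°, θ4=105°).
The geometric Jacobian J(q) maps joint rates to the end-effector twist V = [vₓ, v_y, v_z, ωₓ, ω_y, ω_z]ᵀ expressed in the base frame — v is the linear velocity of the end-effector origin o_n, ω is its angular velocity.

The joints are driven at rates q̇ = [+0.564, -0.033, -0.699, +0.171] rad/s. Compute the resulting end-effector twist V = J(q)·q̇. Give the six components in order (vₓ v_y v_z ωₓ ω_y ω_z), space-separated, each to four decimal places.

o_n = [0.4930, 0.7496, 0.1949]
J₁: ẑ×o_n = [-0.7496, 0.4930, 0.0000], ω = ẑ
J2: z=[0.6561, -0.7547, 0.0000] o=[0.2943, 0.2559, 0.0000] → [-0.1471, -0.1279, 0.4738, 0.6561, -0.7547, 0.0000]
J3: z=[0.6561, -0.7547, 0.0000] o=[0.8037, 0.6987, -0.1435] → [-0.2554, -0.2220, -0.2011, 0.6561, -0.7547, 0.0000]
J4: z=[-0.7136, -0.6203, -0.3256] o=[0.8465, 0.3914, 0.3482] → [0.2117, 0.0057, -0.4749, -0.7136, -0.6203, -0.3256]
V = J·q̇ = [-0.2032, 0.4384, 0.0437, -0.6023, 0.4464, 0.5083]

-0.2032 0.4384 0.0437 -0.6023 0.4464 0.5083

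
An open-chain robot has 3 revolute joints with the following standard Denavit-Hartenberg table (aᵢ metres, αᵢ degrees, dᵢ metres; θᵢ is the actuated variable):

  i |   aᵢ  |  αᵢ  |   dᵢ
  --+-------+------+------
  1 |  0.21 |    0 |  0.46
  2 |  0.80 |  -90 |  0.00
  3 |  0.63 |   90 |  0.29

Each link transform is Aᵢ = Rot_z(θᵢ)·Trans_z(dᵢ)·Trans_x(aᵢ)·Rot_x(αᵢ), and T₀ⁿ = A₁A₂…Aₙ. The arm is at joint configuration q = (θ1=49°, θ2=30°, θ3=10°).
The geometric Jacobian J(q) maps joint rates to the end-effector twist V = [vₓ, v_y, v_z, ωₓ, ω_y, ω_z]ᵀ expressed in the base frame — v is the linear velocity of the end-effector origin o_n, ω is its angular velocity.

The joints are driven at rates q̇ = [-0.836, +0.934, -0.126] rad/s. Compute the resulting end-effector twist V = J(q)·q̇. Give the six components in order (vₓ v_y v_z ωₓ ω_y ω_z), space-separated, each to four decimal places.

o_n = [0.1241, 1.6082, 0.3506]
J₁: ẑ×o_n = [-1.6082, 0.1241, 0.0000], ω = ẑ
J2: z=[0.0000, 0.0000, 1.0000] o=[0.1378, 0.1585, 0.4600] → [-1.4497, -0.0136, 0.0000, 0.0000, 0.0000, 1.0000]
J3: z=[-0.9816, 0.1908, 0.0000] o=[0.2904, 0.9438, 0.4600] → [-0.0209, -0.1074, -0.6204, -0.9816, 0.1908, 0.0000]
V = J·q̇ = [-0.0069, -0.1030, 0.0782, 0.1237, -0.0240, 0.0980]

-0.0069 -0.1030 0.0782 0.1237 -0.0240 0.0980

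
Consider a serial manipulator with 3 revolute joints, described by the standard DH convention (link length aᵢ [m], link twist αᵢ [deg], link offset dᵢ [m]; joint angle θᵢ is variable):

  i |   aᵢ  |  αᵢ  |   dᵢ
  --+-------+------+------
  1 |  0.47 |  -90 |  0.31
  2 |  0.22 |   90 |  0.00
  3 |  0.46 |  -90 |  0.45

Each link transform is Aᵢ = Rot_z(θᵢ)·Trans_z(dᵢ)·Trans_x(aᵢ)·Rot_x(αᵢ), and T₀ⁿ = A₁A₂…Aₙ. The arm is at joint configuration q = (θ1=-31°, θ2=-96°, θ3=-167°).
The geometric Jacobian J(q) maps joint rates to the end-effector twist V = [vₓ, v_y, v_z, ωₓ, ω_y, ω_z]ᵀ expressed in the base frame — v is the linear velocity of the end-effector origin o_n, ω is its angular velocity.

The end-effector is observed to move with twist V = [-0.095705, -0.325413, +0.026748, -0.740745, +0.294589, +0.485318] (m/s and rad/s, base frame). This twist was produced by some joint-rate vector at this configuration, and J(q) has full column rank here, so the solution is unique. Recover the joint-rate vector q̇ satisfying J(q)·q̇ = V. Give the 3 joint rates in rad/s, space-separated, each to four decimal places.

0.5680 -0.1290 0.7910

o_n = [-0.0136, -0.1126, 0.0360]
J₁: ẑ×o_n = [0.1126, -0.0136, 0.0000], ω = ẑ
J2: z=[0.5150, 0.8572, 0.0000] o=[0.4029, -0.2421, 0.3100] → [-0.2349, 0.1411, 0.4237, 0.5150, 0.8572, 0.0000]
J3: z=[-0.8525, 0.5122, -0.1045] o=[0.3832, -0.2302, 0.5288] → [-0.2401, -0.3786, 0.1029, -0.8525, 0.5122, -0.1045]
q̇ = J⁺·V = [0.5680, -0.1290, 0.7910]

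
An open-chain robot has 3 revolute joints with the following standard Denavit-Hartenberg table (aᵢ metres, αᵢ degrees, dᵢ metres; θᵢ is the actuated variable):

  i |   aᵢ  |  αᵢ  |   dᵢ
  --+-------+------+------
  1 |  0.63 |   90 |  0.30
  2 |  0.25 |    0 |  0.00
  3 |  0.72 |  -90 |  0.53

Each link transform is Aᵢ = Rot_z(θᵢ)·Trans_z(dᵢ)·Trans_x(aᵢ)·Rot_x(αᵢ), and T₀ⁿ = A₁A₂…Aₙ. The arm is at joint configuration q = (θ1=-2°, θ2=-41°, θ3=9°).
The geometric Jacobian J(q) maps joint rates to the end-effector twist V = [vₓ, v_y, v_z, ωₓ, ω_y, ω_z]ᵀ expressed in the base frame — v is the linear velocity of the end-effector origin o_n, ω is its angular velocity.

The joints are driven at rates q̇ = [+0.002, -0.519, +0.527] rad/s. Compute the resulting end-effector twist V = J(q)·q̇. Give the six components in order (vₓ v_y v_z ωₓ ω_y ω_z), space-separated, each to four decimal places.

-0.0809 0.0057 -0.0930 -0.0003 -0.0080 0.0020

o_n = [1.4099, -0.5796, -0.2456]
J₁: ẑ×o_n = [0.5796, 1.4099, -0.0000], ω = ẑ
J2: z=[-0.0349, -0.9994, 0.0000] o=[0.6296, -0.0220, 0.3000] → [0.5452, -0.0190, 0.7993, -0.0349, -0.9994, 0.0000]
J3: z=[-0.0349, -0.9994, 0.0000] o=[0.8182, -0.0286, 0.1360] → [0.3813, -0.0133, 0.6106, -0.0349, -0.9994, 0.0000]
V = J·q̇ = [-0.0809, 0.0057, -0.0930, -0.0003, -0.0080, 0.0020]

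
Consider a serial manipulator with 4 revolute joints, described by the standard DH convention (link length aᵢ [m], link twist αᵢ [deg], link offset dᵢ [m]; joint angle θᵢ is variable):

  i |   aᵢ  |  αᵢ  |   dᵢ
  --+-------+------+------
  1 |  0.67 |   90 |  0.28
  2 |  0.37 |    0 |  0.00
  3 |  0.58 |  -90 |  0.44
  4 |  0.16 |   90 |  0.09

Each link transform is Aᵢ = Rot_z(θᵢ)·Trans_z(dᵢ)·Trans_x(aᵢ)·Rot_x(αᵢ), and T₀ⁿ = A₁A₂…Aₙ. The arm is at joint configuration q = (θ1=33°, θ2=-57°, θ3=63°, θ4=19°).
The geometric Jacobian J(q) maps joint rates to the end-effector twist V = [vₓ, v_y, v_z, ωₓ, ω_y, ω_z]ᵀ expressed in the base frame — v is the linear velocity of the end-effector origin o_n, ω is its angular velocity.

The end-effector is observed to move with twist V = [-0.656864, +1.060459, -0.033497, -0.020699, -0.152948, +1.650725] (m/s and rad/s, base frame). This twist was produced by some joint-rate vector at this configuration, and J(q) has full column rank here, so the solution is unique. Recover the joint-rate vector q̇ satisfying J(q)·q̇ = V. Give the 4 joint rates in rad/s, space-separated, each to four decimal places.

0.6930 -0.5570 0.6740 0.9630

o_n = [1.5442, 0.5403, 0.1356]
J₁: ẑ×o_n = [-0.5403, 1.5442, 0.0000], ω = ẑ
J2: z=[0.5446, -0.8387, 0.0000] o=[0.5619, 0.3649, 0.2800] → [0.1211, 0.0786, 0.9194, 0.5446, -0.8387, 0.0000]
J3: z=[0.5446, -0.8387, 0.0000] o=[0.7309, 0.4747, -0.0303] → [-0.1392, -0.0904, 0.7179, 0.5446, -0.8387, 0.0000]
J4: z=[-0.0877, -0.0569, 0.9945] o=[1.4543, 0.4198, 0.0303] → [-0.1258, 0.0987, -0.0054, -0.0877, -0.0569, 0.9945]
q̇ = J⁺·V = [0.6930, -0.5570, 0.6740, 0.9630]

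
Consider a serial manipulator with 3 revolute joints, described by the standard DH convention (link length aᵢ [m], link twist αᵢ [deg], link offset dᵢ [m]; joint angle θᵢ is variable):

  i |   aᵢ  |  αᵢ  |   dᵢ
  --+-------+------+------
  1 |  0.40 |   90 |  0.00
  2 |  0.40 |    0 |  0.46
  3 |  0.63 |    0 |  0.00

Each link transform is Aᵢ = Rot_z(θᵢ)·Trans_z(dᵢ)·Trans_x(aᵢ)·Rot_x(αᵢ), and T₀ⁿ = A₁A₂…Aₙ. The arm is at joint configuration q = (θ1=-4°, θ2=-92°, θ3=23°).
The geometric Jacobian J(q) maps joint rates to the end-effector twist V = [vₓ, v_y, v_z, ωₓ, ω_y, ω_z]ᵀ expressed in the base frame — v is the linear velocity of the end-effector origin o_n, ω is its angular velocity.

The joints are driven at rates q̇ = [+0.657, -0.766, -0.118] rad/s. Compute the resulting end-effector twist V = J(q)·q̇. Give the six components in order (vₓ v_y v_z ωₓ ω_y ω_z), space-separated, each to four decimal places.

-0.4946 0.4375 -0.1889 0.0617 0.8818 0.6570

o_n = [0.5782, -0.5016, -0.9879]
J₁: ẑ×o_n = [0.5016, 0.5782, -0.0000], ω = ẑ
J2: z=[-0.0698, -0.9976, 0.0000] o=[0.3990, -0.0279, 0.0000] → [0.9855, -0.0689, 0.2118, -0.0698, -0.9976, 0.0000]
J3: z=[-0.0698, -0.9976, 0.0000] o=[0.3530, -0.4858, -0.3998] → [0.5867, -0.0410, 0.2258, -0.0698, -0.9976, 0.0000]
V = J·q̇ = [-0.4946, 0.4375, -0.1889, 0.0617, 0.8818, 0.6570]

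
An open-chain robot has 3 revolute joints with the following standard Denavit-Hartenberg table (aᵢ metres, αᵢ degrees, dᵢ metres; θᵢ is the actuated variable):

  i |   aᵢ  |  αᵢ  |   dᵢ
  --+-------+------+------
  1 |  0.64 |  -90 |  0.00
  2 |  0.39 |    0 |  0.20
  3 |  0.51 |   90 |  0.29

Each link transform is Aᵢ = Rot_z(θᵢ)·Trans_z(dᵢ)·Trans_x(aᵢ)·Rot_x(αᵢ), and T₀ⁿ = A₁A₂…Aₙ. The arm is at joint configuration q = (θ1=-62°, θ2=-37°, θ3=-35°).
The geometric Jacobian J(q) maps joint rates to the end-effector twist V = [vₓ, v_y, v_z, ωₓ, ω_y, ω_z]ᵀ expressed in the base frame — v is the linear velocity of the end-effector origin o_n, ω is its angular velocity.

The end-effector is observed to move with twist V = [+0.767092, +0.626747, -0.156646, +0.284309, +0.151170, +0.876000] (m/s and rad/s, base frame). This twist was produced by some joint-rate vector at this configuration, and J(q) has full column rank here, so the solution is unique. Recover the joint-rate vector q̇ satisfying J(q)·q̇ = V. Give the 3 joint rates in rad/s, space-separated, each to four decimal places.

0.8760 0.3400 -0.0180

o_n = [0.9533, -0.7492, 0.7197]
J₁: ẑ×o_n = [0.7492, 0.9533, -0.0000], ω = ẑ
J2: z=[0.8829, 0.4695, 0.0000] o=[0.3005, -0.5651, 0.0000] → [0.3379, -0.6355, -0.4691, 0.8829, 0.4695, 0.0000]
J3: z=[0.8829, 0.4695, 0.0000] o=[0.6233, -0.7462, 0.2347] → [0.2277, -0.4283, -0.1576, 0.8829, 0.4695, 0.0000]
q̇ = J⁺·V = [0.8760, 0.3400, -0.0180]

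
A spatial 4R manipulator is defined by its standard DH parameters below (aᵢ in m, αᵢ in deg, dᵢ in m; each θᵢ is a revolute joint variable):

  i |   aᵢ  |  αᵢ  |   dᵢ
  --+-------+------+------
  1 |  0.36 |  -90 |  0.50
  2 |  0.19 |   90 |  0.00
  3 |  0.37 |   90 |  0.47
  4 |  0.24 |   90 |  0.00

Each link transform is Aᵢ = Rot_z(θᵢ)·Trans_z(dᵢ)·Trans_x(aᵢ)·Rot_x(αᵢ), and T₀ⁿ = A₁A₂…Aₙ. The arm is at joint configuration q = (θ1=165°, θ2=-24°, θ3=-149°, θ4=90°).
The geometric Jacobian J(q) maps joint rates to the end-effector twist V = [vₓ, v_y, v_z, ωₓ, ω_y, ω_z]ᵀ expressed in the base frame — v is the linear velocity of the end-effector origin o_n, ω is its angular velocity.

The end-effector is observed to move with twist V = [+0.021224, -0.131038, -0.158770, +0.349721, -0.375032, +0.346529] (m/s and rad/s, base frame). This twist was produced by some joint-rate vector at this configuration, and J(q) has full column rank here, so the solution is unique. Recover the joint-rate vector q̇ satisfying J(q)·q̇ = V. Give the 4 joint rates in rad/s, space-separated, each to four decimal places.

0.6310 -0.5820 -0.0830 0.9960

o_n = [0.0927, 0.1724, 1.0969]
J₁: ẑ×o_n = [-0.1724, 0.0927, 0.0000], ω = ẑ
J2: z=[-0.2588, -0.9659, 0.0000] o=[-0.3477, 0.0932, 0.5000] → [-0.5766, 0.1545, 0.4049, -0.2588, -0.9659, 0.0000]
J3: z=[0.3929, -0.1053, 0.9135] o=[-0.5154, 0.1381, 0.5773] → [-0.0861, 0.3514, 0.0775, 0.3929, -0.1053, 0.9135]
J4: z=[0.2326, -0.9497, -0.2095] o=[-0.0016, 0.1977, 0.8776] → [-0.2135, -0.0708, 0.0837, 0.2326, -0.9497, -0.2095]
q̇ = J⁺·V = [0.6310, -0.5820, -0.0830, 0.9960]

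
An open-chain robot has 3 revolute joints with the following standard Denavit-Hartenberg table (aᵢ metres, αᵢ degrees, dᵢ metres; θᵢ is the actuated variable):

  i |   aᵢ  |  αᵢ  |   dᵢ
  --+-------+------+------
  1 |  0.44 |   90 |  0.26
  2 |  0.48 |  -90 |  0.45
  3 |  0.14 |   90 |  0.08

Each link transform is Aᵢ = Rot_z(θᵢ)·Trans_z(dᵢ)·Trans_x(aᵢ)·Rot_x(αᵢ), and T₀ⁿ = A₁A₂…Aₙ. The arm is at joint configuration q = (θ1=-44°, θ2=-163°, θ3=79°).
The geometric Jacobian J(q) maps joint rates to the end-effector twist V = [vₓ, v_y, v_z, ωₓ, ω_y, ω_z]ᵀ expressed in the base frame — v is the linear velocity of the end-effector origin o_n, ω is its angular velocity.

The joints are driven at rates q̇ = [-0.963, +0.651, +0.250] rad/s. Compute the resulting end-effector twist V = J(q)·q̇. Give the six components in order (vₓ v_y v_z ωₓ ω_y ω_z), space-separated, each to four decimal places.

-0.0689 0.1042 -0.2902 -0.3996 -0.5191 -1.2021

o_n = [-0.2324, -0.2101, 0.0353]
J₁: ẑ×o_n = [0.2101, -0.2324, 0.0000], ω = ẑ
J2: z=[-0.6947, -0.7193, 0.0000] o=[0.3165, -0.3056, 0.2600] → [0.1616, -0.1561, -0.4612, -0.6947, -0.7193, 0.0000]
J3: z=[0.2103, -0.2031, -0.9563] o=[-0.3263, -0.3105, 0.1197] → [0.1131, -0.0721, 0.0402, 0.2103, -0.2031, -0.9563]
V = J·q̇ = [-0.0689, 0.1042, -0.2902, -0.3996, -0.5191, -1.2021]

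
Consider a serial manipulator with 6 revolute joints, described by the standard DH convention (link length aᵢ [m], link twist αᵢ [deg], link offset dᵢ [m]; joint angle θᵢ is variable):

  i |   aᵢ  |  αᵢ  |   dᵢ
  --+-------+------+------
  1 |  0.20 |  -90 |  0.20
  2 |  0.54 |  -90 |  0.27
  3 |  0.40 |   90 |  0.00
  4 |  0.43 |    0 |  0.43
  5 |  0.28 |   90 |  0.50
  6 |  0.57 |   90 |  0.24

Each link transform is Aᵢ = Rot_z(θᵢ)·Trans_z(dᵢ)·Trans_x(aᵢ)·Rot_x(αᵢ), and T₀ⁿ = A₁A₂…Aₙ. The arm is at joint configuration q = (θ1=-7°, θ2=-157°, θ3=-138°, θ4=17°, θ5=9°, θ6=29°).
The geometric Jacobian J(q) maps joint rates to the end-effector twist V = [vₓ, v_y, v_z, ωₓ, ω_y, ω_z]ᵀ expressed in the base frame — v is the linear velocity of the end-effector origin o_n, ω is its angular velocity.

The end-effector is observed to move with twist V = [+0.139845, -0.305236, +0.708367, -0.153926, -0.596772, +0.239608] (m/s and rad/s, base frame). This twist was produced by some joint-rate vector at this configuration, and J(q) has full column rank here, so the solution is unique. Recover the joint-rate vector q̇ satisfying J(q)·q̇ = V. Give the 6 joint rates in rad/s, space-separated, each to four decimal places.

-0.0810 -0.4750 -0.2260 -0.0760 0.0440 -0.5450

o_n = [1.6929, 0.2505, -0.1424]
J₁: ẑ×o_n = [-0.2505, 1.6929, 0.0000], ω = ẑ
J2: z=[0.1219, 0.9925, 0.0000] o=[0.1985, -0.0244, 0.2000] → [-0.3398, 0.0417, -1.4497, 0.1219, 0.9925, 0.0000]
J3: z=[0.3878, -0.0476, 0.9205] o=[-0.2620, 0.3042, 0.4110] → [0.0758, 2.0140, 0.0723, 0.3878, -0.0476, 0.9205]
J4: z=[0.5208, -0.8127, -0.2615] o=[0.0423, 0.5365, 0.2948] → [0.2805, -0.2039, 1.1925, 0.5208, -0.8127, -0.2615]
J5: z=[0.5208, -0.8127, -0.2615] o=[0.6277, 0.4199, 0.1787] → [0.2167, -0.1113, 0.7774, 0.5208, -0.8127, -0.2615]
J6: z=[-0.0152, 0.2974, -0.9546] o=[1.1271, 0.1539, 0.0879] → [0.0238, -0.5436, -0.1697, -0.0152, 0.2974, -0.9546]
q̇ = J⁺·V = [-0.0810, -0.4750, -0.2260, -0.0760, 0.0440, -0.5450]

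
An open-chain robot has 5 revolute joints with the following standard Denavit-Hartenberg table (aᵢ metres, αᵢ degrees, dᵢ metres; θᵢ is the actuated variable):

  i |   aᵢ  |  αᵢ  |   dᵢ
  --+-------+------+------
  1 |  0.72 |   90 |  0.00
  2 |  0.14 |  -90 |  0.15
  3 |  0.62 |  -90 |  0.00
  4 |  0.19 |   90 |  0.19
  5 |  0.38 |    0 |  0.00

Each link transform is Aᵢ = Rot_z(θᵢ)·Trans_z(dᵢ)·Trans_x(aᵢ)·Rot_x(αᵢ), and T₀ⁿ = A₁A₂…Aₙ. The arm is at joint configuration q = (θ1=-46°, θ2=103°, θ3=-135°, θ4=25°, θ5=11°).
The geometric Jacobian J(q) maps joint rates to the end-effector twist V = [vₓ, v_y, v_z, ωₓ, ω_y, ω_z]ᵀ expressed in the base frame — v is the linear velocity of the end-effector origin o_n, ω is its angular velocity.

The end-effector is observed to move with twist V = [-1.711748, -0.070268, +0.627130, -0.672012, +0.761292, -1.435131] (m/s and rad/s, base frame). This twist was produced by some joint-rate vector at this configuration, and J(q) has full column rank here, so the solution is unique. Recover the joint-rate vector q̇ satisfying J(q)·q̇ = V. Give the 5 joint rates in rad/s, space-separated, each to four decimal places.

-0.6840 0.0590 0.5520 -0.4300 0.6680

o_n = [-0.0811, -1.5497, -0.4079]
J₁: ẑ×o_n = [1.5497, -0.0811, 0.0000], ω = ẑ
J2: z=[-0.7193, -0.6947, 0.0000] o=[0.5002, -0.5179, 0.0000] → [0.2834, -0.2934, 0.3384, -0.7193, -0.6947, 0.0000]
J3: z=[-0.6769, 0.7009, -0.2250] o=[0.3704, -0.5995, 0.1364] → [-0.5953, -0.2669, 0.9596, -0.6769, 0.7009, -0.2250]
J4: z=[-0.6191, -0.3768, 0.6890] o=[0.1235, -0.9750, -0.2908] → [0.4401, -0.2135, 0.2787, -0.6191, -0.3768, 0.6890]
J5: z=[-0.7817, 0.3793, -0.4951] o=[-0.0083, -1.2071, -0.2604] → [-0.2255, -0.0793, 0.2954, -0.7817, 0.3793, -0.4951]
q̇ = J⁺·V = [-0.6840, 0.0590, 0.5520, -0.4300, 0.6680]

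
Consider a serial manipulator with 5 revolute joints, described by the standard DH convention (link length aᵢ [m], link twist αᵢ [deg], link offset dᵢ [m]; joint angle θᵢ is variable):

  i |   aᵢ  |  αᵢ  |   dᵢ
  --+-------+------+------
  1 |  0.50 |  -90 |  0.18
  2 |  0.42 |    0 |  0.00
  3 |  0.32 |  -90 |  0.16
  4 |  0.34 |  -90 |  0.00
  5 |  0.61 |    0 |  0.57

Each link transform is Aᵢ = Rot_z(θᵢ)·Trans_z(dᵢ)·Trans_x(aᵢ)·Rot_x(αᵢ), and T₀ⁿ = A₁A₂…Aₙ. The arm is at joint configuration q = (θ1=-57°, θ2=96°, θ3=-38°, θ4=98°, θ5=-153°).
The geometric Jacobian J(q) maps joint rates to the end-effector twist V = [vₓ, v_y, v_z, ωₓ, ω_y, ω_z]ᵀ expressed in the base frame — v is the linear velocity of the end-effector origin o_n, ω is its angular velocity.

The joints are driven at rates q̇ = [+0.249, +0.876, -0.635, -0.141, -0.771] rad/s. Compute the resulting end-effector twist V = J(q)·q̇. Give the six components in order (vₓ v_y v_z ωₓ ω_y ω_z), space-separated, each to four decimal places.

0.0726 0.1864 0.3531 0.3976 -0.3668 -0.3238

o_n = [0.4279, 0.1506, -0.2012]
J₁: ẑ×o_n = [-0.1506, 0.4279, 0.0000], ω = ẑ
J2: z=[0.8387, 0.5446, 0.0000] o=[0.2723, -0.4193, 0.1800] → [-0.2076, 0.3197, 0.3933, 0.8387, 0.5446, 0.0000]
J3: z=[0.8387, 0.5446, 0.0000] o=[0.2484, -0.3825, -0.2377] → [0.0199, -0.0306, 0.3494, 0.8387, 0.5446, 0.0000]
J4: z=[-0.4619, 0.7112, -0.5299] o=[0.4750, -0.4376, -0.5091] → [0.5307, 0.1672, -0.2382, -0.4619, 0.7112, -0.5299]
J5: z=[-0.1691, 0.5159, 0.8398] o=[0.1789, -0.5999, -0.4689] → [-0.4922, 0.2543, -0.2553, -0.1691, 0.5159, 0.8398]
V = J·q̇ = [0.0726, 0.1864, 0.3531, 0.3976, -0.3668, -0.3238]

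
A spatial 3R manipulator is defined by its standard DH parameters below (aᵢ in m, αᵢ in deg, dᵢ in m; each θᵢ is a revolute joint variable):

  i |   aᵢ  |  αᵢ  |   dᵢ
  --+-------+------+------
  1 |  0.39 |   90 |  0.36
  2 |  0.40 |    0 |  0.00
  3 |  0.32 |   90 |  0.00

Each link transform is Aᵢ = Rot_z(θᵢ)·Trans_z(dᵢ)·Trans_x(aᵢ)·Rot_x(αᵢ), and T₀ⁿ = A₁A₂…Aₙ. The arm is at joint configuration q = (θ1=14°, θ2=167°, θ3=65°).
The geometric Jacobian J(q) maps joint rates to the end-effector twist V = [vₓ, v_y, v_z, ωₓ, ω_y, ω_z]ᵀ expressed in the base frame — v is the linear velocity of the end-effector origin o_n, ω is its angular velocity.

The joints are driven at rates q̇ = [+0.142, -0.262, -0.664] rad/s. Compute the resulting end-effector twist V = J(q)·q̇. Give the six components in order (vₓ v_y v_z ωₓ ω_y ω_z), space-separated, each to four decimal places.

-0.1969 -0.0779 0.2845 -0.2240 0.8985 0.1420

o_n = [-0.1909, -0.0476, 0.1978]
J₁: ẑ×o_n = [0.0476, -0.1909, 0.0000], ω = ẑ
J2: z=[0.2419, -0.9703, 0.0000] o=[0.3784, 0.0943, 0.3600] → [0.1574, 0.0392, -0.5868, 0.2419, -0.9703, 0.0000]
J3: z=[0.2419, -0.9703, 0.0000] o=[0.0002, 0.0001, 0.4500] → [0.2447, 0.0610, -0.1970, 0.2419, -0.9703, 0.0000]
V = J·q̇ = [-0.1969, -0.0779, 0.2845, -0.2240, 0.8985, 0.1420]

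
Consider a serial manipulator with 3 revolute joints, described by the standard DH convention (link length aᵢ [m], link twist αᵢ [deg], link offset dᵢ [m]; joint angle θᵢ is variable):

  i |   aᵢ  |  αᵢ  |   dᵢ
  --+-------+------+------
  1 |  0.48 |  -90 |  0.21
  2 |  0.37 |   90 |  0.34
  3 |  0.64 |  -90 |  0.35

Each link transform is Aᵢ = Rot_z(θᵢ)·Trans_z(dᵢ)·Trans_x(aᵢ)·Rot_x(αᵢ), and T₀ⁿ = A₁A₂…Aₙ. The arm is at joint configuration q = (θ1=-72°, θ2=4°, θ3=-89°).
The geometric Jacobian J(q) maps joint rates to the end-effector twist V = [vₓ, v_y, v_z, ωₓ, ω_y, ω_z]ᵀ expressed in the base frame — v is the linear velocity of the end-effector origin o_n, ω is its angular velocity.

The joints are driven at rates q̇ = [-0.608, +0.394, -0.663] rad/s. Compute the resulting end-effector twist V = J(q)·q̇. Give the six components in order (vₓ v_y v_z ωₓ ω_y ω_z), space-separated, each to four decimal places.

-0.6664 0.2866 -0.1298 0.3604 0.1657 -1.2694

o_n = [-0.0119, -0.9340, 0.5326]
J₁: ẑ×o_n = [0.9340, -0.0119, 0.0000], ω = ẑ
J2: z=[0.9511, 0.3090, 0.0000] o=[0.1483, -0.4565, 0.2100] → [0.0997, -0.3068, -0.4047, 0.9511, 0.3090, 0.0000]
J3: z=[0.0216, -0.0663, 0.9976] o=[0.5857, -0.7025, 0.1842] → [0.2079, -0.6036, -0.0446, 0.0216, -0.0663, 0.9976]
V = J·q̇ = [-0.6664, 0.2866, -0.1298, 0.3604, 0.1657, -1.2694]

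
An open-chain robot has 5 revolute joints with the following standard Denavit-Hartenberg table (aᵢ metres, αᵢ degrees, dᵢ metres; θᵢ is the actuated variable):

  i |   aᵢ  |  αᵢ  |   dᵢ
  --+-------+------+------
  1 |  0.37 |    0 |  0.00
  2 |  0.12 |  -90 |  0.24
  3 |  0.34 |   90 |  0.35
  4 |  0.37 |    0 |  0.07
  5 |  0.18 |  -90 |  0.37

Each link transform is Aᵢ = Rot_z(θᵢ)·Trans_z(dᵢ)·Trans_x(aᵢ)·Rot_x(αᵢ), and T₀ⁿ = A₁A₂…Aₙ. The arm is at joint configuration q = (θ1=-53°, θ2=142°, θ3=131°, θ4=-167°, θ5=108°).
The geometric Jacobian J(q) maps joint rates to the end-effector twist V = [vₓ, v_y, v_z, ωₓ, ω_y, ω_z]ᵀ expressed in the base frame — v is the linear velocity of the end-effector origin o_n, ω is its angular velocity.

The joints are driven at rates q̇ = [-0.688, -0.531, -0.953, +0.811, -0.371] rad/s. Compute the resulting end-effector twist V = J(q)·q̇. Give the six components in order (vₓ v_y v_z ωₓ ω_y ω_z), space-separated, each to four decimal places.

o_n = [0.1173, 0.1111, -0.1031]
J₁: ẑ×o_n = [-0.1111, 0.1173, 0.0000], ω = ẑ
J2: z=[0.0000, 0.0000, 1.0000] o=[0.2227, -0.2955, 0.0000] → [-0.4066, -0.1054, 0.0000, 0.0000, 0.0000, 1.0000]
J3: z=[-0.9998, 0.0175, 0.0000] o=[0.2248, -0.1755, 0.2400] → [-0.0060, -0.3431, -0.2847, -0.9998, 0.0175, 0.0000]
J4: z=[0.0132, 0.7546, -0.6561] o=[-0.1291, -0.3924, -0.0166] → [0.2650, -0.1605, -0.1793, 0.0132, 0.7546, -0.6561]
J5: z=[0.0132, 0.7546, -0.6561] o=[-0.0408, -0.1046, 0.2096] → [-0.0945, -0.0996, -0.1164, 0.0132, 0.7546, -0.6561]
V = J·q̇ = [0.5481, 0.2091, 0.1692, 0.9587, 0.3154, -1.5077]

0.5481 0.2091 0.1692 0.9587 0.3154 -1.5077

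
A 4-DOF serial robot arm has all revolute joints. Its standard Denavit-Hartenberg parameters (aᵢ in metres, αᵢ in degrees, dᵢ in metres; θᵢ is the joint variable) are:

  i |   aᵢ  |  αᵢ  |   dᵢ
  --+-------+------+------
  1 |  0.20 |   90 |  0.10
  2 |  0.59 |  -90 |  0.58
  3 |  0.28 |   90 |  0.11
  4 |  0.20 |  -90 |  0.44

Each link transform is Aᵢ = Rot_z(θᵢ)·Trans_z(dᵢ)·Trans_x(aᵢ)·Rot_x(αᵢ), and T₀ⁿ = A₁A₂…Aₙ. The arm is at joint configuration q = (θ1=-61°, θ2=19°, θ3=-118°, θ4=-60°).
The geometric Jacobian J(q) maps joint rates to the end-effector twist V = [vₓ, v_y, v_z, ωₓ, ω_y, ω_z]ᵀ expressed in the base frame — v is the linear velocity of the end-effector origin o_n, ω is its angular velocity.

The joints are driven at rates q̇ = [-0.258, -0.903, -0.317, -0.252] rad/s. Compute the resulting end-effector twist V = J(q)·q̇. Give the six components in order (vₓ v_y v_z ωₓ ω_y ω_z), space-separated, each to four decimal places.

o_n = [-0.5025, -0.5557, 0.0478]
J₁: ẑ×o_n = [0.5557, -0.5025, 0.0000], ω = ẑ
J2: z=[-0.8746, -0.4848, 0.0000] o=[0.0970, -0.1749, 0.1000] → [0.0253, -0.0457, 0.0424, -0.8746, -0.4848, 0.0000]
J3: z=[-0.1578, 0.2847, 0.9455] o=[-0.1399, -0.9440, 0.2921] → [-0.4367, -0.3815, 0.0420, -0.1578, 0.2847, 0.9455]
J4: z=[0.0059, 0.9578, -0.2875] o=[-0.4337, -0.9239, 0.3533] → [-0.1868, 0.0216, 0.0681, 0.0059, 0.9578, -0.2875]
V = J·q̇ = [0.0193, 0.2864, -0.0688, 0.8383, 0.1062, -0.4853]

0.0193 0.2864 -0.0688 0.8383 0.1062 -0.4853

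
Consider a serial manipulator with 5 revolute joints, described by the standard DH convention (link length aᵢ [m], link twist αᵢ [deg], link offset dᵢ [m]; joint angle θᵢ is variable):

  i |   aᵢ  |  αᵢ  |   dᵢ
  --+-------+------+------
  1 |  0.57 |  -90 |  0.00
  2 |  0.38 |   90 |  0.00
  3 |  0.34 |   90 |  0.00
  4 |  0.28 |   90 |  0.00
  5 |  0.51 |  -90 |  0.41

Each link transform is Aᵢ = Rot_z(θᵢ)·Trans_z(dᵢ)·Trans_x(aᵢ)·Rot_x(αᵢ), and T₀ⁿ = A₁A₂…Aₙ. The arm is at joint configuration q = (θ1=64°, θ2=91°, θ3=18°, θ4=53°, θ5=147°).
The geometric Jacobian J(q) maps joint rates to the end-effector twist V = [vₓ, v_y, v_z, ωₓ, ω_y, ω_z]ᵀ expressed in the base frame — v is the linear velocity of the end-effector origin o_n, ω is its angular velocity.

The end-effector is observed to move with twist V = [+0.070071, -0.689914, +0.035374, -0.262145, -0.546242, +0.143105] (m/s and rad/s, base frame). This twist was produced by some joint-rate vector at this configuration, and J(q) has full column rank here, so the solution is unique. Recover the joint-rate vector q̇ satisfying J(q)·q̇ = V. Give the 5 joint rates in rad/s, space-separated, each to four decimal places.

0.2630 0.8370 -0.7060 0.8400 -0.1700

o_n = [0.1590, 0.1312, -1.0095]
J₁: ẑ×o_n = [-0.1312, 0.1590, 0.0000], ω = ẑ
J2: z=[-0.8988, 0.4384, 0.0000] o=[0.2499, 0.5123, 0.0000] → [-0.4426, -0.9074, 0.3824, -0.8988, 0.4384, 0.0000]
J3: z=[0.4383, 0.8987, -0.0175] o=[0.2470, 0.5064, -0.3799] → [-0.5723, 0.2775, -0.0854, 0.4383, 0.8987, -0.0175]
J4: z=[0.8524, -0.4218, -0.3090] o=[0.1501, 0.5473, -0.7033] → [0.0006, 0.2583, -0.3510, 0.8524, -0.4218, -0.3090]
J5: z=[-0.4914, -0.4446, -0.7489] o=[0.2000, 0.7686, -0.8674] → [-0.4142, -0.0391, 0.2950, -0.4914, -0.4446, -0.7489]
q̇ = J⁺·V = [0.2630, 0.8370, -0.7060, 0.8400, -0.1700]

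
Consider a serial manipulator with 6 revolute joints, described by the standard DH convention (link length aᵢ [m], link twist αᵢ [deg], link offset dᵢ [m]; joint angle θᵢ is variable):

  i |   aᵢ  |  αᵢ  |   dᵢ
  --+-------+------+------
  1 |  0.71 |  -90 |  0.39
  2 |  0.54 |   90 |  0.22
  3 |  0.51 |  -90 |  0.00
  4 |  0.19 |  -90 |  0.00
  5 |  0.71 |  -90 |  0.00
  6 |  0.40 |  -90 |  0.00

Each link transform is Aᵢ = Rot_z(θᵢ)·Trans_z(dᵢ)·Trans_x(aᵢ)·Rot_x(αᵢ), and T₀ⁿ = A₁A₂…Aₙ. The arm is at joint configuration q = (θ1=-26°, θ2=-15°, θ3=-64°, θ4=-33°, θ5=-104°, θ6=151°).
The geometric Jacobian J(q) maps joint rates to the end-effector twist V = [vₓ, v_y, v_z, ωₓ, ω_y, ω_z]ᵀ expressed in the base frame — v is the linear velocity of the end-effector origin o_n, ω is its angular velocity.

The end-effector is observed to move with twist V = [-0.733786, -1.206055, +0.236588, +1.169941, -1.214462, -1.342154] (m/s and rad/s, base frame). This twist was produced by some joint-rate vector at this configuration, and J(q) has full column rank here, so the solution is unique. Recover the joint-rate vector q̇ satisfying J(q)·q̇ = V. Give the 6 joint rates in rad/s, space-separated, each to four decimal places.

o_n = [1.4858, -0.8001, 0.8779]
J₁: ẑ×o_n = [0.8001, 1.4858, -0.0000], ω = ẑ
J2: z=[0.4384, 0.8988, 0.0000] o=[0.6381, -0.3112, 0.3900] → [0.4386, -0.2139, -0.9762, 0.4384, 0.8988, 0.0000]
J3: z=[-0.2326, 0.1135, 0.9659] o=[1.2034, -0.3422, 0.5298] → [0.4818, 0.3538, 0.0745, -0.2326, 0.1135, 0.9659]
J4: z=[0.9725, 0.0134, 0.2326] o=[1.1965, -0.8488, 0.5876] → [-0.0074, -0.2150, 0.0435, 0.9725, 0.0134, 0.2326]
J5: z=[0.1878, -0.6362, -0.7483] o=[1.1703, -0.9954, 0.7057] → [0.0365, -0.2684, 0.2374, 0.1878, -0.6362, -0.7483]
J6: z=[0.1014, -0.7452, 0.6591] o=[1.8640, -0.8536, 0.7592] → [-0.1238, -0.2613, -0.2764, 0.1014, -0.7452, 0.6591]
q̇ = J⁺·V = [-0.2430, -0.1710, -0.9040, 0.8270, 0.9730, 0.4700]

-0.2430 -0.1710 -0.9040 0.8270 0.9730 0.4700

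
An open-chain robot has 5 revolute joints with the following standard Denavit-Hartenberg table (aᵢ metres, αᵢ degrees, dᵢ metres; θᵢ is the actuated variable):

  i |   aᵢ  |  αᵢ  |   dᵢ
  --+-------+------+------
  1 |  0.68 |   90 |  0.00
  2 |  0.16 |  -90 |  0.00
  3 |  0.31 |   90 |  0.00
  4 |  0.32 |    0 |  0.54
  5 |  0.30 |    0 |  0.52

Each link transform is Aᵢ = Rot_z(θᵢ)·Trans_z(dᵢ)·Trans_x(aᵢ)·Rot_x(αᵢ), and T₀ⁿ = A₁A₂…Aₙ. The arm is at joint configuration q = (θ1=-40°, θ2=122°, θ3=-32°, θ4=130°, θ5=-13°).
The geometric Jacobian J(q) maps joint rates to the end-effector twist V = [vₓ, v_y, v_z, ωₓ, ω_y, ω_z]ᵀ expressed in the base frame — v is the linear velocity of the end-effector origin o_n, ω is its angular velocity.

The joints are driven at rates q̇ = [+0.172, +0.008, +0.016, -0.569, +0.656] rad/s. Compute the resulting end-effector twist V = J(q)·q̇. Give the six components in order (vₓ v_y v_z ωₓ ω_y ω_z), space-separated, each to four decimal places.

o_n = [-0.2049, -0.9795, -0.6352]
J₁: ẑ×o_n = [0.9795, -0.2049, 0.0000], ω = ẑ
J2: z=[-0.6428, -0.7660, 0.0000] o=[0.5209, -0.4371, 0.0000] → [0.4866, -0.4083, -0.2074, -0.6428, -0.7660, 0.0000]
J3: z=[-0.6496, 0.5451, -0.5299] o=[0.4560, -0.3826, 0.1357] → [-0.7365, -0.1506, 0.7480, -0.6496, 0.5451, -0.5299]
J4: z=[-0.3300, -0.8301, -0.4494] o=[0.2436, -0.4189, 0.3586] → [0.5731, -0.1264, -0.1874, -0.3300, -0.8301, -0.4494]
J5: z=[-0.3300, -0.8301, -0.4494] o=[0.0471, -0.7095, -0.1619] → [0.2716, -0.0429, -0.1201, -0.3300, -0.8301, -0.4494]
V = J·q̇ = [0.0126, 0.0028, 0.0382, -0.0442, -0.0696, 0.1244]

0.0126 0.0028 0.0382 -0.0442 -0.0696 0.1244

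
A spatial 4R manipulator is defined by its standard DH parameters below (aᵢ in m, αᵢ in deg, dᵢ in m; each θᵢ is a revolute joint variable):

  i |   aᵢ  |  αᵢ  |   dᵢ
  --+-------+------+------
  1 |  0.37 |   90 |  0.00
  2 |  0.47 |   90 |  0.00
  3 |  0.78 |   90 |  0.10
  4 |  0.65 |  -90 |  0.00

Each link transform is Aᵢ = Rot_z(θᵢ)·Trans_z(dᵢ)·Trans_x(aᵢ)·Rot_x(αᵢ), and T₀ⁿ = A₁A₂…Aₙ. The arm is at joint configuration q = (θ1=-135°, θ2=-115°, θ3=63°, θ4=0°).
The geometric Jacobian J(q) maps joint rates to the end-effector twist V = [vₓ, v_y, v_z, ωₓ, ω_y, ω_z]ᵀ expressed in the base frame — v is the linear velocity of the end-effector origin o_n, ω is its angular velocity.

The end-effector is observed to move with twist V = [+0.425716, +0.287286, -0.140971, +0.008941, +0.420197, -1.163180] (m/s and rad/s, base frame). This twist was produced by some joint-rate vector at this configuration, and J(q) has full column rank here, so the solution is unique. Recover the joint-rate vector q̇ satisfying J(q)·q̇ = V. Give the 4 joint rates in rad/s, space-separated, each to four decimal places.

o_n = [-0.7640, 1.0379, -0.9721]
J₁: ẑ×o_n = [-1.0379, -0.7640, 0.0000], ω = ẑ
J2: z=[-0.7071, 0.7071, 0.0000] o=[-0.2616, -0.2616, 0.0000] → [-0.6874, -0.6874, -0.5636, -0.7071, 0.7071, 0.0000]
J3: z=[0.6409, 0.6409, 0.4226] o=[-0.1212, -0.1212, -0.4260] → [-0.8398, 0.0783, 1.1548, 0.6409, 0.6409, 0.4226]
J4: z=[0.5873, -0.0548, -0.8075] o=[-0.4427, 0.5402, -0.7046] → [0.4166, 0.4166, 0.2747, 0.5873, -0.0548, -0.8075]
q̇ = J⁺·V = [-0.5290, 0.6490, 0.0070, 0.7890]

-0.5290 0.6490 0.0070 0.7890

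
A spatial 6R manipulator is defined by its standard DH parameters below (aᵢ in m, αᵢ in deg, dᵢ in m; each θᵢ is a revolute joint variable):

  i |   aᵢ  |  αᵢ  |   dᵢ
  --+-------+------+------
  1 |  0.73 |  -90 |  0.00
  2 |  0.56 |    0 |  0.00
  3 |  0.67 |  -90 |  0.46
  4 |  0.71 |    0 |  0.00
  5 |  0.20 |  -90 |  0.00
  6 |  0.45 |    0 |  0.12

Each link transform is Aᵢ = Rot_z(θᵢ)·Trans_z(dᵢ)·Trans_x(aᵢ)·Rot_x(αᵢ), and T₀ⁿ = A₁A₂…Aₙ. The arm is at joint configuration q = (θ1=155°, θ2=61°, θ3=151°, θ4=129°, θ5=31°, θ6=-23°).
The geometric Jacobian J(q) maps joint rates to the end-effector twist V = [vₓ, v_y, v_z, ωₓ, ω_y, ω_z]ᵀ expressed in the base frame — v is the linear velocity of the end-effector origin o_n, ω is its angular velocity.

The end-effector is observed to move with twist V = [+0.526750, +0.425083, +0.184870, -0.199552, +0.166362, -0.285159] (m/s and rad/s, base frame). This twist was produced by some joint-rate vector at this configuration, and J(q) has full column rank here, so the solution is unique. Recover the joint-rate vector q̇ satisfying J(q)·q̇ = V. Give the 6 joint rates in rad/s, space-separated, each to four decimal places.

o_n = [-1.2158, 0.7756, -0.5500]
J₁: ẑ×o_n = [-0.7756, -1.2158, 0.0000], ω = ẑ
J2: z=[-0.4226, -0.9063, 0.0000] o=[-0.6616, 0.3085, 0.0000] → [0.4985, -0.2324, -0.6997, -0.4226, -0.9063, 0.0000]
J3: z=[-0.4226, -0.9063, 0.0000] o=[-0.9077, 0.4232, -0.4898] → [0.0546, -0.0255, -0.4282, -0.4226, -0.9063, 0.0000]
J4: z=[-0.4803, 0.2240, 0.8480] o=[-0.5871, -0.2338, -0.1347] → [-0.9490, -0.7326, -0.3440, -0.4803, 0.2240, 0.8480]
J5: z=[-0.4803, 0.2240, 0.8480] o=[-0.6973, 0.4264, -0.3715] → [-0.3361, -0.5254, -0.0516, -0.4803, 0.2240, 0.8480]
J6: z=[-0.6600, -0.7291, -0.1812] o=[-0.8129, 0.5558, -0.4711] → [0.0974, 0.0210, -0.4388, -0.6600, -0.7291, -0.1812]
q̇ = J⁺·V = [-0.2650, -0.0560, -0.6250, -0.5850, 0.7010, 0.6540]

-0.2650 -0.0560 -0.6250 -0.5850 0.7010 0.6540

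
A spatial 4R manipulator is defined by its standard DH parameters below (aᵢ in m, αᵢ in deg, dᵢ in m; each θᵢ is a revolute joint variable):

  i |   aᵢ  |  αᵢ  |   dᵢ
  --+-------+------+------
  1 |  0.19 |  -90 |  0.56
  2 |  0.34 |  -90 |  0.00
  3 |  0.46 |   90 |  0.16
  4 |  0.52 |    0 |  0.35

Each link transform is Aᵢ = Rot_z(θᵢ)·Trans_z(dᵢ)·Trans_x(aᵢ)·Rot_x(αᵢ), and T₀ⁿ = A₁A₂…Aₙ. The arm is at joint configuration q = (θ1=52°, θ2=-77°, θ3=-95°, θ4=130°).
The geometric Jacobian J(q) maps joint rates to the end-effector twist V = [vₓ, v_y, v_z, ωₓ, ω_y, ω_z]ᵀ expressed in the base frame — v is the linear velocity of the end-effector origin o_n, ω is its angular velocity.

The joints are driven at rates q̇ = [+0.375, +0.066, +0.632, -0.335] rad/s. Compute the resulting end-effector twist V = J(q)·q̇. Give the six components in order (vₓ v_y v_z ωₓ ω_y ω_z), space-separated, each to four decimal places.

-0.4534 0.4492 -0.0138 0.3503 0.6030 0.5580

o_n = [0.3745, 0.6333, 0.4153]
J₁: ẑ×o_n = [-0.6333, 0.3745, 0.0000], ω = ẑ
J2: z=[-0.7880, 0.6157, 0.0000] o=[0.1170, 0.1497, 0.5600] → [-0.0891, -0.1140, -0.5396, -0.7880, 0.6157, 0.0000]
J3: z=[0.5999, 0.7678, -0.2250] o=[0.1641, 0.2100, 0.8913] → [-0.2703, 0.2382, 0.0923, 0.5999, 0.7678, -0.2250]
J4: z=[-0.0693, -0.2302, -0.9707] o=[-0.1066, 0.6079, 0.8162] → [0.1170, -0.4948, 0.1090, -0.0693, -0.2302, -0.9707]
V = J·q̇ = [-0.4534, 0.4492, -0.0138, 0.3503, 0.6030, 0.5580]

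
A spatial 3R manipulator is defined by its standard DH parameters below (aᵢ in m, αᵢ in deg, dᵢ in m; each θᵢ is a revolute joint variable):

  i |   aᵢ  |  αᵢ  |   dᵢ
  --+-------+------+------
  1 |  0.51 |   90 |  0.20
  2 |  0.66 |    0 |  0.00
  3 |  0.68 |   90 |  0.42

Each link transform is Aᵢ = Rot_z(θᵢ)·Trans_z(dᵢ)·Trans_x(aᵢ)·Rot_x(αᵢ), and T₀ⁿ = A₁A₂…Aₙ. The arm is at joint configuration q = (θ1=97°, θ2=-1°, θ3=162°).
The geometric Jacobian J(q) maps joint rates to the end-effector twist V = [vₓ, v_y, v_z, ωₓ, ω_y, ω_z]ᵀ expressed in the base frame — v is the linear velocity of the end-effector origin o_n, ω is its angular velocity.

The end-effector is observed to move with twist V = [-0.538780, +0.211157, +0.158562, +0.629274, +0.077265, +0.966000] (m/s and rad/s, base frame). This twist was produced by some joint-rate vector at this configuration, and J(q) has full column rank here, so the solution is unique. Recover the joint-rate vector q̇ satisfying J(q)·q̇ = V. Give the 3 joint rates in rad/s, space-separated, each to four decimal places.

o_n = [0.3527, 0.5742, 0.4099]
J₁: ẑ×o_n = [-0.5742, 0.3527, 0.0000], ω = ẑ
J2: z=[0.9925, 0.1219, 0.0000] o=[-0.0622, 0.5062, 0.2000] → [0.0256, -0.2083, 0.0169, 0.9925, 0.1219, 0.0000]
J3: z=[0.9925, 0.1219, 0.0000] o=[-0.1426, 1.1612, 0.1885] → [0.0270, -0.2197, -0.6430, 0.9925, 0.1219, 0.0000]
q̇ = J⁺·V = [0.9660, 0.8580, -0.2240]

0.9660 0.8580 -0.2240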